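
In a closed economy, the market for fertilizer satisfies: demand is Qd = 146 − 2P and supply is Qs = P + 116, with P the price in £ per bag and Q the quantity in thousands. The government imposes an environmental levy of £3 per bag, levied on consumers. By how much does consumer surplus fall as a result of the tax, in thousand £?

Without the tax, 146 − 2P = P + 116 gives 3P = 30, so P* = £10 and Q* = 126.
With the tax collected from consumers, demand (in seller-price terms) shifts: Qd = 146 − 2(P + 3).
Solving gives Q = 124 with consumers paying £11 and sellers receiving £8 (the £3 wedge).
ΔCS is the trapezoid between Q = 124 and Q = 126 of height £1: ½ · (126 + 124) · 1 = £125.

Consumer surplus falls by £125 thousand.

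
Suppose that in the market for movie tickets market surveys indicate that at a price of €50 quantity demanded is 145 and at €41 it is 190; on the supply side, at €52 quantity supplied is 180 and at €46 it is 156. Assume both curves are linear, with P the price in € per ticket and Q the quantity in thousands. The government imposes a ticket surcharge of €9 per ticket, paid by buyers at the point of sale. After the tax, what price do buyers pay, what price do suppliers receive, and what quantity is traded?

Demand slope: (190 − 145)/(41 − 50) = -5, so Qd = 395 − 5P.
Supply slope: (156 − 180)/(46 − 52) = 4, so Qs = 4P − 28.
Before the tax: set 395 − 5P = 4P − 28 → P* = €47, Q* = 160.
With the tax collected from buyers, demand (in seller-price terms) shifts: Qd = 395 − 5(P + 9).
New equilibrium: buyers pay €51, suppliers receive €42, Q = 140. (Wedge: Pb − Ps = 9.)

Buyers pay €51; suppliers receive €42; quantity = 140.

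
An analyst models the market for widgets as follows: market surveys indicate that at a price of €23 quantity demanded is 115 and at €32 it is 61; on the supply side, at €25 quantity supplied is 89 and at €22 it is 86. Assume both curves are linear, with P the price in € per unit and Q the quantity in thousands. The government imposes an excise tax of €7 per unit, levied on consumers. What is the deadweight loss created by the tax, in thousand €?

Demand slope: (61 − 115)/(32 − 23) = -6, so Qd = 253 − 6P.
Supply slope: (86 − 89)/(22 − 25) = 1, so Qs = P + 64.
Without the tax, 253 − 6P = P + 64 gives 7P = 189, so P* = €27 and Q* = 91.
With the tax collected from consumers, demand (in seller-price terms) shifts: Qd = 253 − 6(P + 7).
Solving gives Q = 85 with consumers paying €28 and producers receiving €21 (the €7 wedge).
Quantity falls by |ΔQ| = |91 − 85| = 6.
DWL = ½ · t · |ΔQ| = ½ · 7 · 6 = €21.

Deadweight loss = €21 thousand.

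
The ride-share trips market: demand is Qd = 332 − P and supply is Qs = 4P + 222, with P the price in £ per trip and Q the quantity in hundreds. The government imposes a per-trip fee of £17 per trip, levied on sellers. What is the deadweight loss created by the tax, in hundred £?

Deadweight loss = £115.6 hundred.

Without the tax, 332 − P = 4P + 222 gives 5P = 110, so P* = £22 and Q* = 310.
With the tax collected from sellers, supply shifts: Qs = 4(P − 17) + 222.
New equilibrium: buyers pay £35.6, sellers receive £18.6, Q = 296.4. (Wedge: Pb − Ps = 17.)
Quantity falls by |ΔQ| = |310 − 296.4| = 13.6.
DWL = ½ · t · |ΔQ| = ½ · 17 · 13.6 = £115.6.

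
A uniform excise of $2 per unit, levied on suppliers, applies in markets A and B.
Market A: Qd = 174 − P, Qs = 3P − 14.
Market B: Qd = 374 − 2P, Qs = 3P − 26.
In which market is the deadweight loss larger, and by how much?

Market A: pre-tax P* = $47, Q* = 127; post-tax Q = 125.5; deadweight loss = $1.5.
Market B: pre-tax P* = $80, Q* = 214; post-tax Q = 211.6; deadweight loss = $2.4.
Difference: $1.5 vs $2.4 → market B is larger by $0.9.

Market B, by $0.9.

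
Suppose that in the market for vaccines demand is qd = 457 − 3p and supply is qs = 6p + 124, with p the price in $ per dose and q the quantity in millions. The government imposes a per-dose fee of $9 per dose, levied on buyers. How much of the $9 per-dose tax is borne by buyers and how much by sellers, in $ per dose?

Without the tax, 457 − 3p = 6p + 124 gives 9p = 333, so p* = $37 and q* = 346.
With the tax collected from buyers, demand (in seller-price terms) shifts: qd = 457 − 3(p + 9).
Solving gives q = 328 with buyers paying $43 and sellers receiving $34 (the $9 wedge).
Burden on buyers: $6; on sellers: $3. (They sum to $9.)
The less price-elastic side of the market bears the larger share of a per-unit tax.

Buyers bear $6 per dose; sellers bear $3 per dose.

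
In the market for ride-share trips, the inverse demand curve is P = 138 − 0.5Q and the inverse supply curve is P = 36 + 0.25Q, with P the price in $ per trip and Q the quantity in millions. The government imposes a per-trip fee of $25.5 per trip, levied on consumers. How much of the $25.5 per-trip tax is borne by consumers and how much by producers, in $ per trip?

Consumers bear $17 per trip; producers bear $8.5 per trip.

Rewrite in direct form: Qd = 276 − 2P and Qs = 4P − 144.
Before the tax: set 276 − 2P = 4P − 144 → P* = $70, Q* = 136.
With the tax collected from consumers, demand (in seller-price terms) shifts: Qd = 276 − 2(P + 25.5).
New equilibrium: consumers pay $87, producers receive $61.5, Q = 102. (Wedge: Pb − Ps = 25.5.)
Burden on consumers: $17; on producers: $8.5. (They sum to $25.5.)
The less price-elastic side of the market bears the larger share of a per-unit tax.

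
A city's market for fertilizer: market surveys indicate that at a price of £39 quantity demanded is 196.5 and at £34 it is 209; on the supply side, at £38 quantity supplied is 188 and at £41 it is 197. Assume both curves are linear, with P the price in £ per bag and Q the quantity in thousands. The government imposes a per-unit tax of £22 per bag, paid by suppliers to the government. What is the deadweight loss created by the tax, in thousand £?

Deadweight loss = £330 thousand.

Demand slope: (209 − 196.5)/(34 − 39) = -2.5, so Qd = 294 − 2.5P.
Supply slope: (197 − 188)/(41 − 38) = 3, so Qs = 3P + 74.
Before the tax: set 294 − 2.5P = 3P + 74 → P* = £40, Q* = 194.
With the tax collected from suppliers, supply shifts: Qs = 3(P − 22) + 74.
New equilibrium: buyers pay £52, suppliers receive £30, Q = 164. (Wedge: Pb − Ps = 22.)
Quantity falls by |ΔQ| = |194 − 164| = 30.
DWL = ½ · t · |ΔQ| = ½ · 22 · 30 = £330.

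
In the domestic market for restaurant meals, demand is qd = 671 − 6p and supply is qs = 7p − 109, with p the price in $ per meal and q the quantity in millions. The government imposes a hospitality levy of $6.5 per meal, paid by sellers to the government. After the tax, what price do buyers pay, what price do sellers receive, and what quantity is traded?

Without the tax, 671 − 6p = 7p − 109 gives 13p = 780, so p* = $60 and q* = 311.
With the tax collected from sellers, supply shifts: qs = 7(p − 6.5) − 109.
Solving gives q = 290 with buyers paying $63.5 and sellers receiving $57 (the $6.5 wedge).

Buyers pay $63.5; sellers receive $57; quantity = 290.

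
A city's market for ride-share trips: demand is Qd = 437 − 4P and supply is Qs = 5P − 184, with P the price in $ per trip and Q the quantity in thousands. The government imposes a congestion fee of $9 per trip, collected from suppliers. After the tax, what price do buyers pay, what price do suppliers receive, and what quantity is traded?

Buyers pay $74; suppliers receive $65; quantity = 141.

Before the tax: set 437 − 4P = 5P − 184 → P* = $69, Q* = 161.
With the tax collected from suppliers, supply shifts: Qs = 5(P − 9) − 184.
New equilibrium: buyers pay $74, suppliers receive $65, Q = 141. (Wedge: Pb − Ps = 9.)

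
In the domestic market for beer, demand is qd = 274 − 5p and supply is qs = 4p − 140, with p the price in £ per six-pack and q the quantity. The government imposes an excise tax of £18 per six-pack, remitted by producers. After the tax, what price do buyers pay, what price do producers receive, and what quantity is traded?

Buyers pay £54; producers receive £36; quantity = 4.

Without the tax, 274 − 5p = 4p − 140 gives 9p = 414, so p* = £46 and q* = 44.
With the tax collected from producers, supply shifts: qs = 4(p − 18) − 140.
New equilibrium: buyers pay £54, producers receive £36, q = 4. (Wedge: pb − ps = 18.)
The less price-elastic side of the market bears the larger share of a per-unit tax.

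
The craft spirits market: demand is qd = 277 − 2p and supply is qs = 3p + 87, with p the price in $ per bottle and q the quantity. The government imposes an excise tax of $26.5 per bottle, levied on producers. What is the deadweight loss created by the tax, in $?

Deadweight loss = $421.35.

Before the tax: set 277 − 2p = 3p + 87 → p* = $38, q* = 201.
With the tax collected from producers, supply shifts: qs = 3(p − 26.5) + 87.
Solving gives q = 169.2 with buyers paying $53.9 and producers receiving $27.4 (the $26.5 wedge).
Quantity falls by |ΔQ| = |201 − 169.2| = 31.8.
DWL = ½ · t · |ΔQ| = ½ · 26.5 · 31.8 = $421.35.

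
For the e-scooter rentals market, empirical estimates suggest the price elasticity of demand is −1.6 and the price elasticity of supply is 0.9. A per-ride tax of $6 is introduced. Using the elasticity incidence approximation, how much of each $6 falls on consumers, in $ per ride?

Consumers bear ≈ $2.16 per ride.

Incidence ratio: consumers' share ≈ εs / (εs + |εd|) = 0.9 / (0.9 + 1.6) = 0.36.
So consumers bear ≈ 0.36 × $6 = $2.16; producers bear $3.84.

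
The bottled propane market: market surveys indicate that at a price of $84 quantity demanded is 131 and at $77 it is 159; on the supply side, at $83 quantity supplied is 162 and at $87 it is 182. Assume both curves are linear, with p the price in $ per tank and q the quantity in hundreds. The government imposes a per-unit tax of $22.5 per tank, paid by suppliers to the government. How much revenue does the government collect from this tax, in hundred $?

Tax revenue = $2182.5 hundred.

Demand slope: (159 − 131)/(77 − 84) = -4, so qd = 467 − 4p.
Supply slope: (182 − 162)/(87 − 83) = 5, so qs = 5p − 253.
Without the tax, 467 − 4p = 5p − 253 gives 9p = 720, so p* = $80 and q* = 147.
With the tax collected from suppliers, supply shifts: qs = 5(p − 22.5) − 253.
Solving gives q = 97 with consumers paying $92.5 and suppliers receiving $70 (the $22.5 wedge).
Revenue = t · Q = 22.5 · 97 = $2182.5.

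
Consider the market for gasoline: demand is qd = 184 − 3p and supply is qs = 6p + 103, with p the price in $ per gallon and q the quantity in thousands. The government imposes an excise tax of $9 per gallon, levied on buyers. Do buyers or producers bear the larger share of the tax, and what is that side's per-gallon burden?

Buyers bear the larger share: $6 per gallon.

Before the tax: set 184 − 3p = 6p + 103 → p* = $9, q* = 157.
With the tax collected from buyers, demand (in seller-price terms) shifts: qd = 184 − 3(p + 9).
Solving gives q = 139 with buyers paying $15 and producers receiving $6 (the $9 wedge).
Per-gallon burden: buyers $6, producers $3.
Buyers take the larger share because demand is less price-elastic here (demand slope 3 vs supply slope 6).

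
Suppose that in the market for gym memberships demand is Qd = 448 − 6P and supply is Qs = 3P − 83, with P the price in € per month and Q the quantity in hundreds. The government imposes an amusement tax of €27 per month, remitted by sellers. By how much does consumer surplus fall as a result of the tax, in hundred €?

Consumer surplus falls by €603 hundred.

Without the tax, 448 − 6P = 3P − 83 gives 9P = 531, so P* = €59 and Q* = 94.
With the tax collected from sellers, supply shifts: Qs = 3(P − 27) − 83.
Solving gives Q = 40 with buyers paying €68 and sellers receiving €41 (the €27 wedge).
ΔCS is the trapezoid between Q = 40 and Q = 94 of height €9: ½ · (94 + 40) · 9 = €603.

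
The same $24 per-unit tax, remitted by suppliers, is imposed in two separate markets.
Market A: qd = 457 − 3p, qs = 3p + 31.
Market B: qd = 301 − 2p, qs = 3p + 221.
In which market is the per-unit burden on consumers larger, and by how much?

Market B, by $2.4.

Market A: pre-tax p* = $71, q* = 244; post-tax q = 208; per-unit burden on consumers = $12.
Market B: pre-tax p* = $16, q* = 269; post-tax q = 240.2; per-unit burden on consumers = $14.4.
Difference: $12 vs $14.4 → market B is larger by $2.4.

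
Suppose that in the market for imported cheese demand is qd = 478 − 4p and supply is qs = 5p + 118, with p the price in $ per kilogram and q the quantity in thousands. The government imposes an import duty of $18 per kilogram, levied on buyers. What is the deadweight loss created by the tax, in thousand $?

Without the tax, 478 − 4p = 5p + 118 gives 9p = 360, so p* = $40 and q* = 318.
With the tax collected from buyers, demand (in seller-price terms) shifts: qd = 478 − 4(p + 18).
New equilibrium: buyers pay $50, suppliers receive $32, q = 278. (Wedge: pb − ps = 18.)
Quantity falls by |ΔQ| = |318 − 278| = 40.
DWL = ½ · t · |ΔQ| = ½ · 18 · 40 = $360.

Deadweight loss = $360 thousand.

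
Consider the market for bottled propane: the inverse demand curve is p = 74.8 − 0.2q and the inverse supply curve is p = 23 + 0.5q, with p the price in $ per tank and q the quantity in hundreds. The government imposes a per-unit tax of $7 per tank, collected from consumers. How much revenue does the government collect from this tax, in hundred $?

Rewrite in direct form: qd = 374 − 5p and qs = 2p − 46.
Without the tax, 374 − 5p = 2p − 46 gives 7p = 420, so p* = $60 and q* = 74.
With the tax collected from consumers, demand (in seller-price terms) shifts: qd = 374 − 5(p + 7).
Solving gives q = 64 with consumers paying $62 and producers receiving $55 (the $7 wedge).
Revenue = t · Q = 7 · 64 = $448.

Tax revenue = $448 hundred.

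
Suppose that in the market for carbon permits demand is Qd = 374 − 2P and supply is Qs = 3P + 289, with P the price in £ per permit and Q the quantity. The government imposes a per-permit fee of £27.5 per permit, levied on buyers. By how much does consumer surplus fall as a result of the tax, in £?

Before the tax: set 374 − 2P = 3P + 289 → P* = £17, Q* = 340.
With the tax collected from buyers, demand (in seller-price terms) shifts: Qd = 374 − 2(P + 27.5).
New equilibrium: buyers pay £33.5, sellers receive £6, Q = 307. (Wedge: Pb − Ps = 27.5.)
ΔCS is the trapezoid between Q = 307 and Q = 340 of height £16.5: ½ · (340 + 307) · 16.5 = £5337.75.

Consumer surplus falls by £5337.75.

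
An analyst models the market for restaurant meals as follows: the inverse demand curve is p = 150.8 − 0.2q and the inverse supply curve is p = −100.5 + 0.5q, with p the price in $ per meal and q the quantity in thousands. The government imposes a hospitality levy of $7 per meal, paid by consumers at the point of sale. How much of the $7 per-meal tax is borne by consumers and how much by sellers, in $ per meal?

Rewrite in direct form: qd = 754 − 5p and qs = 2p + 201.
Without the tax, 754 − 5p = 2p + 201 gives 7p = 553, so p* = $79 and q* = 359.
With the tax collected from consumers, demand (in seller-price terms) shifts: qd = 754 − 5(p + 7).
New equilibrium: consumers pay $81, sellers receive $74, q = 349. (Wedge: pb − ps = 7.)
Burden on consumers: $2; on sellers: $5. (They sum to $7.)
The less price-elastic side of the market bears the larger share of a per-unit tax.

Consumers bear $2 per meal; sellers bear $5 per meal.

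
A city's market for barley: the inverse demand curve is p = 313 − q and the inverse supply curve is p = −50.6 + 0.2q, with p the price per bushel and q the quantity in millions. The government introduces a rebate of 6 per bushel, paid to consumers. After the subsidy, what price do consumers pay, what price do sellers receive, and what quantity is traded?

Inverting to q(p) form: qd = 313 − p; qs = 5p + 253.
Without the subsidy, 313 − p = 5p + 253 gives 6p = 60, so p* = 10 and q* = 303.
With a per-unit subsidy paid to consumers, each effectively pays p − 6, so demand becomes qd = 313 − (p − 6).
New equilibrium: consumers pay 5, sellers receive 11, q = 308. (Wedge: pb − ps = −6.)

Consumers pay 5; sellers receive 11; quantity = 308.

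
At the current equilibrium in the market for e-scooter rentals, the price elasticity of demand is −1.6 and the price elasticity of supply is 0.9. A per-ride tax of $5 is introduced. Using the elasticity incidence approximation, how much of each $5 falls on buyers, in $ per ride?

Incidence ratio: buyers' share ≈ εs / (εs + |εd|) = 0.9 / (0.9 + 1.6) = 0.36.
So buyers bear ≈ 0.36 × $5 = $1.8; sellers bear $3.2.

Buyers bear ≈ $1.8 per ride.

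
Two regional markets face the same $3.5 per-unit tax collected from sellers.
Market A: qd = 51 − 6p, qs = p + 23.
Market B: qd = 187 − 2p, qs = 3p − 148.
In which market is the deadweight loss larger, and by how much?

Market A: pre-tax p* = $4, q* = 27; post-tax q = 24; deadweight loss = $5.25.
Market B: pre-tax p* = $67, q* = 53; post-tax q = 48.8; deadweight loss = $7.35.
Difference: $5.25 vs $7.35 → market B is larger by $2.1.

Market B, by $2.1.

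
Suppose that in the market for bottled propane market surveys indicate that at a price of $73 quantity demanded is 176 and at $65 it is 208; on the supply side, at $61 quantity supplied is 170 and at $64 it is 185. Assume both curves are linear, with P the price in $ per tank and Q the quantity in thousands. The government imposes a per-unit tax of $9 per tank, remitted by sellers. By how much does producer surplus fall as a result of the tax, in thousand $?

Producer surplus falls by $760 thousand.

Demand slope: (208 − 176)/(65 − 73) = -4, so Qd = 468 − 4P.
Supply slope: (185 − 170)/(64 − 61) = 5, so Qs = 5P − 135.
Without the tax, 468 − 4P = 5P − 135 gives 9P = 603, so P* = $67 and Q* = 200.
With the tax collected from sellers, supply shifts: Qs = 5(P − 9) − 135.
Solving gives Q = 180 with consumers paying $72 and sellers receiving $63 (the $9 wedge).
ΔPS is the trapezoid between Q = 180 and Q = 200 of height $4: ½ · (200 + 180) · 4 = $760.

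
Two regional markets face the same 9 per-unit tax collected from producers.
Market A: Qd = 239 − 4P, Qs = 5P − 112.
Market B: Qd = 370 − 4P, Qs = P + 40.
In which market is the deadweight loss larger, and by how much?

Market A: pre-tax P* = 39, Q* = 83; post-tax Q = 63; deadweight loss = 90.
Market B: pre-tax P* = 66, Q* = 106; post-tax Q = 98.8; deadweight loss = 32.4.
Difference: 90 vs 32.4 → market A is larger by 57.6.

Market A, by 57.6.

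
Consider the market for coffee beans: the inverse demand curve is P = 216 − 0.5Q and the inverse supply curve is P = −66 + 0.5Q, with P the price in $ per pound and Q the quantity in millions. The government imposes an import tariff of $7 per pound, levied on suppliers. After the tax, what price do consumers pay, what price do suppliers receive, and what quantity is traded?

Consumers pay $78.5; suppliers receive $71.5; quantity = 275.

Rewrite in direct form: Qd = 432 − 2P and Qs = 2P + 132.
Without the tax, 432 − 2P = 2P + 132 gives 4P = 300, so P* = $75 and Q* = 282.
With the tax collected from suppliers, supply shifts: Qs = 2(P − 7) + 132.
Solving gives Q = 275 with consumers paying $78.5 and suppliers receiving $71.5 (the $7 wedge).
The less price-elastic side of the market bears the larger share of a per-unit tax.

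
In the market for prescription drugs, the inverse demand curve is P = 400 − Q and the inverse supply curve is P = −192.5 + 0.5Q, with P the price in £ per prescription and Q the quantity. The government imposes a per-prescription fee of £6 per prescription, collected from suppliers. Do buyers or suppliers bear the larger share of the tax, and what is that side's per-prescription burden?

Inverting to Q(P) form: Qd = 400 − P; Qs = 2P + 385.
Without the tax, 400 − P = 2P + 385 gives 3P = 15, so P* = £5 and Q* = 395.
With the tax collected from suppliers, supply shifts: Qs = 2(P − 6) + 385.
Solving gives Q = 391 with buyers paying £9 and suppliers receiving £3 (the £6 wedge).
Per-prescription burden: buyers £4, suppliers £2.
Buyers take the larger share because demand is less price-elastic here (demand slope 1 vs supply slope 2).

Buyers bear the larger share: £4 per prescription.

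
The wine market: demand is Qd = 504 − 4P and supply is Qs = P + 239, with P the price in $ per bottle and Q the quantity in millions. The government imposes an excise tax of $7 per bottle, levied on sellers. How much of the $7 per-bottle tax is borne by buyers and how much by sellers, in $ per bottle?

Without the tax, 504 − 4P = P + 239 gives 5P = 265, so P* = $53 and Q* = 292.
With the tax collected from sellers, supply shifts: Qs = (P − 7) + 239.
Solving gives Q = 286.4 with buyers paying $54.4 and sellers receiving $47.4 (the $7 wedge).
Burden on buyers: $1.4; on sellers: $5.6. (They sum to $7.)

Buyers bear $1.4 per bottle; sellers bear $5.6 per bottle.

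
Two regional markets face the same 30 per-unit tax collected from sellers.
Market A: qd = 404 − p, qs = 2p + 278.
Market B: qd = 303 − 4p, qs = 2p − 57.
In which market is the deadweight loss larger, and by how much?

Market A: pre-tax p* = 42, q* = 362; post-tax q = 342; deadweight loss = 300.
Market B: pre-tax p* = 60, q* = 63; post-tax q = 23; deadweight loss = 600.
Difference: 300 vs 600 → market B is larger by 300.

Market B, by 300.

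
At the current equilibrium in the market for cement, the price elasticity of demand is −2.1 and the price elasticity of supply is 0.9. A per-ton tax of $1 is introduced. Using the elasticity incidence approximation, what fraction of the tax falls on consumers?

Incidence ratio: consumers' share ≈ εs / (εs + |εd|) = 0.9 / (0.9 + 2.1) = 0.3.
Supply is the less elastic side, so consumers bear the smaller share.

Consumers' share ≈ 0.3.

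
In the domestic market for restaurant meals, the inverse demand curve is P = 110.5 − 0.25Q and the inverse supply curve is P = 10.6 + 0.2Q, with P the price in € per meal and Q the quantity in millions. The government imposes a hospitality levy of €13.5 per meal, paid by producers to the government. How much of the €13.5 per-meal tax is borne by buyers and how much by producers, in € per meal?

Buyers bear €7.5 per meal; producers bear €6 per meal.

Rewrite in direct form: Qd = 442 − 4P and Qs = 5P − 53.
Without the tax, 442 − 4P = 5P − 53 gives 9P = 495, so P* = €55 and Q* = 222.
With the tax collected from producers, supply shifts: Qs = 5(P − 13.5) − 53.
Solving gives Q = 192 with buyers paying €62.5 and producers receiving €49 (the €13.5 wedge).
Burden on buyers: €7.5; on producers: €6. (They sum to €13.5.)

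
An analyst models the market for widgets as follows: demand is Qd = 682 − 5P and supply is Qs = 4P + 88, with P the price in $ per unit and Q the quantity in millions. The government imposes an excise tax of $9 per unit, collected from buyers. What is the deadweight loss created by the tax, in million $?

Without the tax, 682 − 5P = 4P + 88 gives 9P = 594, so P* = $66 and Q* = 352.
With the tax collected from buyers, demand (in seller-price terms) shifts: Qd = 682 − 5(P + 9).
Solving gives Q = 332 with buyers paying $70 and suppliers receiving $61 (the $9 wedge).
Quantity falls by |ΔQ| = |352 − 332| = 20.
DWL = ½ · t · |ΔQ| = ½ · 9 · 20 = $90.

Deadweight loss = $90 million.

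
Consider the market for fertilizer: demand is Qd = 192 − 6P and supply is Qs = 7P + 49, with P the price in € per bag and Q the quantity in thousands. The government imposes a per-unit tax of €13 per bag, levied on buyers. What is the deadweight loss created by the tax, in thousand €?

Deadweight loss = €273 thousand.

Without the tax, 192 − 6P = 7P + 49 gives 13P = 143, so P* = €11 and Q* = 126.
With the tax collected from buyers, demand (in seller-price terms) shifts: Qd = 192 − 6(P + 13).
Solving gives Q = 84 with buyers paying €18 and sellers receiving €5 (the €13 wedge).
Quantity falls by |ΔQ| = |126 − 84| = 42.
DWL = ½ · t · |ΔQ| = ½ · 13 · 42 = €273.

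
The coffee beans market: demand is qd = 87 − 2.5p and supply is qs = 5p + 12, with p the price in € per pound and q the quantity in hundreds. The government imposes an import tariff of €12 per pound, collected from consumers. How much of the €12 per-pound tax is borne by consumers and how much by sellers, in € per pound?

Before the tax: set 87 − 2.5p = 5p + 12 → p* = €10, q* = 62.
With the tax collected from consumers, demand (in seller-price terms) shifts: qd = 87 − 2.5(p + 12).
New equilibrium: consumers pay €18, sellers receive €6, q = 42. (Wedge: pb − ps = 12.)
Burden on consumers: €8; on sellers: €4. (They sum to €12.)

Consumers bear €8 per pound; sellers bear €4 per pound.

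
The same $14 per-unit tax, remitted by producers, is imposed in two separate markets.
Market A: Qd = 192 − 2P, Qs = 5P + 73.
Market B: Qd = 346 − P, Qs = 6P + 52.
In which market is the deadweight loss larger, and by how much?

Market A: pre-tax P* = $17, Q* = 158; post-tax Q = 138; deadweight loss = $140.
Market B: pre-tax P* = $42, Q* = 304; post-tax Q = 292; deadweight loss = $84.
Difference: $140 vs $84 → market A is larger by $56.

Market A, by $56.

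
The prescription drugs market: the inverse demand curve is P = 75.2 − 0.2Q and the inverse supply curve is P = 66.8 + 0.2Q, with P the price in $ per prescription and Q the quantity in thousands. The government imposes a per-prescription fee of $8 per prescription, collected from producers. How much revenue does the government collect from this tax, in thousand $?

Tax revenue = $8 thousand.

Inverting to Q(P) form: Qd = 376 − 5P; Qs = 5P − 334.
Without the tax, 376 − 5P = 5P − 334 gives 10P = 710, so P* = $71 and Q* = 21.
With the tax collected from producers, supply shifts: Qs = 5(P − 8) − 334.
Solving gives Q = 1 with buyers paying $75 and producers receiving $67 (the $8 wedge).
Revenue = t · Q = 8 · 1 = $8.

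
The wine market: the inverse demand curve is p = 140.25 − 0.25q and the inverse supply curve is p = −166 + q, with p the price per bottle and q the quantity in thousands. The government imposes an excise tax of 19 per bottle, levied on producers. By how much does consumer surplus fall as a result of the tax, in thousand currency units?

Inverting to q(p) form: qd = 561 − 4p; qs = p + 166.
Without the tax, 561 − 4p = p + 166 gives 5p = 395, so p* = 79 and q* = 245.
With the tax collected from producers, supply shifts: qs = (p − 19) + 166.
Solving gives q = 229.8 with consumers paying 82.8 and producers receiving 63.8 (the 19 wedge).
ΔCS is the trapezoid between Q = 229.8 and Q = 245 of height 3.8: ½ · (245 + 229.8) · 3.8 = 902.12.

Consumer surplus falls by 902.12 thousand.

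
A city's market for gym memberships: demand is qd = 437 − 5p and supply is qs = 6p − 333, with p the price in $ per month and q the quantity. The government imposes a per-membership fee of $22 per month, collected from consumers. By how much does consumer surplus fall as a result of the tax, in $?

Before the tax: set 437 − 5p = 6p − 333 → p* = $70, q* = 87.
With the tax collected from consumers, demand (in seller-price terms) shifts: qd = 437 − 5(p + 22).
New equilibrium: consumers pay $82, producers receive $60, q = 27. (Wedge: pb − ps = 22.)
ΔCS is the trapezoid between Q = 27 and Q = 87 of height $12: ½ · (87 + 27) · 12 = $684.

Consumer surplus falls by $684.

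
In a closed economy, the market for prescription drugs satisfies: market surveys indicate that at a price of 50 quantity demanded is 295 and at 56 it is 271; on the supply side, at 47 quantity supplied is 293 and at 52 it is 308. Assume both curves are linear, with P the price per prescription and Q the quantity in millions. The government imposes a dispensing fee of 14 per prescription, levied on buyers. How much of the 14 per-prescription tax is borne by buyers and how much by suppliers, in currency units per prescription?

Buyers bear 6 per prescription; suppliers bear 8 per prescription.

Demand slope: (271 − 295)/(56 − 50) = -4, so Qd = 495 − 4P.
Supply slope: (308 − 293)/(52 − 47) = 3, so Qs = 3P + 152.
Without the tax, 495 − 4P = 3P + 152 gives 7P = 343, so P* = 49 and Q* = 299.
With the tax collected from buyers, demand (in seller-price terms) shifts: Qd = 495 − 4(P + 14).
Solving gives Q = 275 with buyers paying 55 and suppliers receiving 41 (the 14 wedge).
Burden on buyers: 6; on suppliers: 8. (They sum to 14.)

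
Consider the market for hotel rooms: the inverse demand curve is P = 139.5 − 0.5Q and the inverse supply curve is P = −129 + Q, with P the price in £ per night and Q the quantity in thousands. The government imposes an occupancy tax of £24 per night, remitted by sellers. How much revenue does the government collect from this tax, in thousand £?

Rewrite in direct form: Qd = 279 − 2P and Qs = P + 129.
Before the tax: set 279 − 2P = P + 129 → P* = £50, Q* = 179.
With the tax collected from sellers, supply shifts: Qs = (P − 24) + 129.
New equilibrium: buyers pay £58, sellers receive £34, Q = 163. (Wedge: Pb − Ps = 24.)
Revenue = t · Q = 24 · 163 = £3912.

Tax revenue = £3912 thousand.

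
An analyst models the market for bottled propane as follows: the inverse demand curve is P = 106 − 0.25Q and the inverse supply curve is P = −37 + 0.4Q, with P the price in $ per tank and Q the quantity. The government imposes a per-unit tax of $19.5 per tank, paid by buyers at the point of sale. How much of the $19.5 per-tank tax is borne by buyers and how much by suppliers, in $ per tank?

Buyers bear $7.5 per tank; suppliers bear $12 per tank.

Rewrite in direct form: Qd = 424 − 4P and Qs = 2.5P + 92.5.
Before the tax: set 424 − 4P = 2.5P + 92.5 → P* = $51, Q* = 220.
With the tax collected from buyers, demand (in seller-price terms) shifts: Qd = 424 − 4(P + 19.5).
New equilibrium: buyers pay $58.5, suppliers receive $39, Q = 190. (Wedge: Pb − Ps = 19.5.)
Burden on buyers: $7.5; on suppliers: $12. (They sum to $19.5.)
The less price-elastic side of the market bears the larger share of a per-unit tax.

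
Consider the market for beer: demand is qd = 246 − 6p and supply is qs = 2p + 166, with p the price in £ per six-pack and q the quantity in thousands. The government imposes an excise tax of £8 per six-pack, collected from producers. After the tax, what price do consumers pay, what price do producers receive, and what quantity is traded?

Consumers pay £12; producers receive £4; quantity = 174.

Without the tax, 246 − 6p = 2p + 166 gives 8p = 80, so p* = £10 and q* = 186.
With the tax collected from producers, supply shifts: qs = 2(p − 8) + 166.
Solving gives q = 174 with consumers paying £12 and producers receiving £4 (the £8 wedge).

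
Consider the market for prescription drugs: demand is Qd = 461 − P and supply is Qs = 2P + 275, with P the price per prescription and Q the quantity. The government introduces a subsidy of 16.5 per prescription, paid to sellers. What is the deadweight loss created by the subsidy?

Deadweight loss = 90.75.

Without the subsidy, 461 − P = 2P + 275 gives 3P = 186, so P* = 62 and Q* = 399.
With a per-unit subsidy paid to sellers, each receives P + 16.5 per unit sold, so supply becomes Qs = 2(P + 16.5) + 275.
Solving gives Q = 410 with buyers paying 51 and sellers receiving 67.5 (the 16.5 wedge).
Quantity rises by |ΔQ| = |399 − 410| = 11.
DWL = ½ · t · |ΔQ| = ½ · 16.5 · 11 = 90.75.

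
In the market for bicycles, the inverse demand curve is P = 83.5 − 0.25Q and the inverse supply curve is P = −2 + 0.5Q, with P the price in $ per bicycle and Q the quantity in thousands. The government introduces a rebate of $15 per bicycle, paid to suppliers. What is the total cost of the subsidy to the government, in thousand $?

Rewrite in direct form: Qd = 334 − 4P and Qs = 2P + 4.
Without the subsidy, 334 − 4P = 2P + 4 gives 6P = 330, so P* = $55 and Q* = 114.
With a per-unit subsidy paid to suppliers, each receives P + 15 per unit sold, so supply becomes Qs = 2(P + 15) + 4.
Solving gives Q = 134 with buyers paying $50 and suppliers receiving $65 (the $15 wedge).
Outlay = t · Q = 15 · 134 = $2010.

Government outlay = $2010 thousand.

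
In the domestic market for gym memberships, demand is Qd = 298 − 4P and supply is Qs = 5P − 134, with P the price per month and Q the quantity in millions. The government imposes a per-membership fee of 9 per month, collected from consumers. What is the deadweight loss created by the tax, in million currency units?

Without the tax, 298 − 4P = 5P − 134 gives 9P = 432, so P* = 48 and Q* = 106.
With the tax collected from consumers, demand (in seller-price terms) shifts: Qd = 298 − 4(P + 9).
Solving gives Q = 86 with consumers paying 53 and sellers receiving 44 (the 9 wedge).
Quantity falls by |ΔQ| = |106 − 86| = 20.
DWL = ½ · t · |ΔQ| = ½ · 9 · 20 = 90.

Deadweight loss = 90 million.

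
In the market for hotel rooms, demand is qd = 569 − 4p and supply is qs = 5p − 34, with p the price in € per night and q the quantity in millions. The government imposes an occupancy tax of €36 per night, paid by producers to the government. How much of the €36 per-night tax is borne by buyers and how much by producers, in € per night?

Buyers bear €20 per night; producers bear €16 per night.

Before the tax: set 569 − 4p = 5p − 34 → p* = €67, q* = 301.
With the tax collected from producers, supply shifts: qs = 5(p − 36) − 34.
Solving gives q = 221 with buyers paying €87 and producers receiving €51 (the €36 wedge).
Burden on buyers: €20; on producers: €16. (They sum to €36.)
The less price-elastic side of the market bears the larger share of a per-unit tax.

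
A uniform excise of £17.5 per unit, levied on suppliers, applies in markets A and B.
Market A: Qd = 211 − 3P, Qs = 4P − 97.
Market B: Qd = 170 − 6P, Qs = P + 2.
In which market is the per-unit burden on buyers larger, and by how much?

Market A: pre-tax P* = £44, Q* = 79; post-tax Q = 49; per-unit burden on buyers = £10.
Market B: pre-tax P* = £24, Q* = 26; post-tax Q = 11; per-unit burden on buyers = £2.5.
Difference: £10 vs £2.5 → market A is larger by £7.5.

Market A, by £7.5.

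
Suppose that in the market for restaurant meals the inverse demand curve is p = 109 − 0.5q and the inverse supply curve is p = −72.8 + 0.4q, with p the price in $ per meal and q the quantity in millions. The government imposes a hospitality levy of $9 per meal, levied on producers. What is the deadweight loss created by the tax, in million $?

Deadweight loss = $45 million.

Rewrite in direct form: qd = 218 − 2p and qs = 2.5p + 182.
Before the tax: set 218 − 2p = 2.5p + 182 → p* = $8, q* = 202.
With the tax collected from producers, supply shifts: qs = 2.5(p − 9) + 182.
Solving gives q = 192 with consumers paying $13 and producers receiving $4 (the $9 wedge).
Quantity falls by |ΔQ| = |202 − 192| = 10.
DWL = ½ · t · |ΔQ| = ½ · 9 · 10 = $45.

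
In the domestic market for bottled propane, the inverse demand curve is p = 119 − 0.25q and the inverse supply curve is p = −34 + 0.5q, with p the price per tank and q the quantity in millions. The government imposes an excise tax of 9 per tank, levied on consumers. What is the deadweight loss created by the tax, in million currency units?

Inverting to q(p) form: qd = 476 − 4p; qs = 2p + 68.
Before the tax: set 476 − 4p = 2p + 68 → p* = 68, q* = 204.
With the tax collected from consumers, demand (in seller-price terms) shifts: qd = 476 − 4(p + 9).
Solving gives q = 192 with consumers paying 71 and sellers receiving 62 (the 9 wedge).
Quantity falls by |ΔQ| = |204 − 192| = 12.
DWL = ½ · t · |ΔQ| = ½ · 9 · 12 = 54.

Deadweight loss = 54 million.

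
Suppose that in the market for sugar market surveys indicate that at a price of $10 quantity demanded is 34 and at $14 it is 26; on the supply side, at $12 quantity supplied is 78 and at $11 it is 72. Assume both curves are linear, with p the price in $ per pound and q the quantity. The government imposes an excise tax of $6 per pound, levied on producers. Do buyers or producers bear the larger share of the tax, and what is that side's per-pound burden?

Demand slope: (26 − 34)/(14 − 10) = -2, so qd = 54 − 2p.
Supply slope: (72 − 78)/(11 − 12) = 6, so qs = 6p + 6.
Without the tax, 54 − 2p = 6p + 6 gives 8p = 48, so p* = $6 and q* = 42.
With the tax collected from producers, supply shifts: qs = 6(p − 6) + 6.
Solving gives q = 33 with buyers paying $10.5 and producers receiving $4.5 (the $6 wedge).
Per-pound burden: buyers $4.5, producers $1.5.
Buyers take the larger share because demand is less price-elastic here (demand slope 2 vs supply slope 6).

Buyers bear the larger share: $4.5 per pound.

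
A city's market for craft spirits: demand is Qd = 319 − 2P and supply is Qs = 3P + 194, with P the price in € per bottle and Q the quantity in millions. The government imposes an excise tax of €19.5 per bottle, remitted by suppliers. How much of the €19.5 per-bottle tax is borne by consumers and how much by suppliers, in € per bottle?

Before the tax: set 319 − 2P = 3P + 194 → P* = €25, Q* = 269.
With the tax collected from suppliers, supply shifts: Qs = 3(P − 19.5) + 194.
New equilibrium: consumers pay €36.7, suppliers receive €17.2, Q = 245.6. (Wedge: Pb − Ps = 19.5.)
Burden on consumers: €11.7; on suppliers: €7.8. (They sum to €19.5.)

Consumers bear €11.7 per bottle; suppliers bear €7.8 per bottle.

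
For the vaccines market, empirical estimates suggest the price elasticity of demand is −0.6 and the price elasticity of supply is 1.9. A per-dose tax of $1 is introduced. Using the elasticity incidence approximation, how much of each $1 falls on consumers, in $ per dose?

Consumers bear ≈ $0.76 per dose.

Incidence ratio: consumers' share ≈ εs / (εs + |εd|) = 1.9 / (1.9 + 0.6) = 0.76.
So consumers bear ≈ 0.76 × $1 = $0.76; sellers bear $0.24.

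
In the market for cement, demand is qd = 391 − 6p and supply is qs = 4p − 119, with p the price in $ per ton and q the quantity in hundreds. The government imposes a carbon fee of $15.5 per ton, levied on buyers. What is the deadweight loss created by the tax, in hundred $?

Before the tax: set 391 − 6p = 4p − 119 → p* = $51, q* = 85.
With the tax collected from buyers, demand (in seller-price terms) shifts: qd = 391 − 6(p + 15.5).
Solving gives q = 47.8 with buyers paying $57.2 and suppliers receiving $41.7 (the $15.5 wedge).
Quantity falls by |ΔQ| = |85 − 47.8| = 37.2.
DWL = ½ · t · |ΔQ| = ½ · 15.5 · 37.2 = $288.3.

Deadweight loss = $288.3 hundred.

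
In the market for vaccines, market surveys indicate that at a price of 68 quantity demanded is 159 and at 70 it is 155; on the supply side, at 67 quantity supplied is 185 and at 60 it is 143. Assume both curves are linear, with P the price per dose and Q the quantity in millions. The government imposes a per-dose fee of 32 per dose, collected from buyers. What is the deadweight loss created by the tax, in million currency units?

Demand slope: (155 − 159)/(70 − 68) = -2, so Qd = 295 − 2P.
Supply slope: (143 − 185)/(60 − 67) = 6, so Qs = 6P − 217.
Without the tax, 295 − 2P = 6P − 217 gives 8P = 512, so P* = 64 and Q* = 167.
With the tax collected from buyers, demand (in seller-price terms) shifts: Qd = 295 − 2(P + 32).
Solving gives Q = 119 with buyers paying 88 and sellers receiving 56 (the 32 wedge).
Quantity falls by |ΔQ| = |167 − 119| = 48.
DWL = ½ · t · |ΔQ| = ½ · 32 · 48 = 768.

Deadweight loss = 768 million.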